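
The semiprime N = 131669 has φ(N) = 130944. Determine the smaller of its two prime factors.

φ(n) = (p−1)(q−1) = n − (p+q) + 1, so p + q = 131669 − 130944 + 1 = 726.
p and q are the roots of t² − 726t + 131669 = 0.
Discriminant: 726² − 4·131669 = 527076 − 526676 = 400; √400 = 20.
q = (726 − 20)/2 = 353, p = (726 + 20)/2 = 373.
Check: 353 · 373 = 131669.

353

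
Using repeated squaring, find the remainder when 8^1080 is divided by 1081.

570

8^1 ≡ 8 (mod 1081)
8^2 ≡ 8^2 = 64 ≡ 64 (mod 1081)
8^4 ≡ 64^2 = 4096 ≡ 853 (mod 1081)
8^8 ≡ 853^2 = 727609 ≡ 96 (mod 1081)
8^16 ≡ 96^2 = 9216 ≡ 568 (mod 1081)
8^32 ≡ 568^2 = 322624 ≡ 486 (mod 1081)
8^64 ≡ 486^2 = 236196 ≡ 538 (mod 1081)
8^128 ≡ 538^2 = 289444 ≡ 817 (mod 1081)
8^256 ≡ 817^2 = 667489 ≡ 512 (mod 1081)
8^512 ≡ 512^2 = 262144 ≡ 542 (mod 1081)
8^1024 ≡ 542^2 = 293764 ≡ 813 (mod 1081)
1080 = 1024 + 32 + 16 + 8 in binary powers of 2.
So 8^1080 ≡ 813 · 486 · 568 · 96 ≡ 570 (mod 1081).
Since 570 ≠ 1, base 8 is a Fermat witness: 1081 is composite.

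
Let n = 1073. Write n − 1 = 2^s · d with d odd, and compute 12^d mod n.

423

1073 − 1 = 1072 = 2^4 · 67, so d = 67.
12^1 ≡ 12 (mod 1073)
12^2 ≡ 12^2 = 144 ≡ 144 (mod 1073)
12^4 ≡ 144^2 = 20736 ≡ 349 (mod 1073)
12^8 ≡ 349^2 = 121801 ≡ 552 (mod 1073)
12^16 ≡ 552^2 = 304704 ≡ 1045 (mod 1073)
12^32 ≡ 1045^2 = 1092025 ≡ 784 (mod 1073)
12^64 ≡ 784^2 = 614656 ≡ 900 (mod 1073)
67 = 64 + 2 + 1 in binary powers of 2.
So 12^67 ≡ 900 · 144 · 12 ≡ 423 (mod 1073).
Squaring chain: 423 → 811 → 1045 → 784; never reaches −1, so base 12 is a Miller–Rabin witness that 1073 is composite.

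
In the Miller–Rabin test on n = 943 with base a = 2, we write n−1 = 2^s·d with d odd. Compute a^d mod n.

943 − 1 = 942 = 2^1 · 471, so d = 471.
2^1 ≡ 2 (mod 943)
2^2 ≡ 2^2 = 4 ≡ 4 (mod 943)
2^4 ≡ 4^2 = 16 ≡ 16 (mod 943)
2^8 ≡ 16^2 = 256 ≡ 256 (mod 943)
2^16 ≡ 256^2 = 65536 ≡ 469 (mod 943)
2^32 ≡ 469^2 = 219961 ≡ 242 (mod 943)
2^64 ≡ 242^2 = 58564 ≡ 98 (mod 943)
2^128 ≡ 98^2 = 9604 ≡ 174 (mod 943)
2^256 ≡ 174^2 = 30276 ≡ 100 (mod 943)
471 = 256 + 128 + 64 + 16 + 4 + 2 + 1 in binary powers of 2.
So 2^471 ≡ 100 · 174 · 98 · 469 · 16 · 4 · 2 ≡ 121 (mod 943).
Squaring chain: 121; never reaches −1, so base 2 is a Miller–Rabin witness that 943 is composite.

121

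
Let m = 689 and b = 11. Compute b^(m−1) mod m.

11^1 ≡ 11 (mod 689)
11^2 ≡ 11^2 = 121 ≡ 121 (mod 689)
11^4 ≡ 121^2 = 14641 ≡ 172 (mod 689)
11^8 ≡ 172^2 = 29584 ≡ 646 (mod 689)
11^16 ≡ 646^2 = 417316 ≡ 471 (mod 689)
11^32 ≡ 471^2 = 221841 ≡ 672 (mod 689)
11^64 ≡ 672^2 = 451584 ≡ 289 (mod 689)
11^128 ≡ 289^2 = 83521 ≡ 152 (mod 689)
11^256 ≡ 152^2 = 23104 ≡ 367 (mod 689)
11^512 ≡ 367^2 = 134689 ≡ 334 (mod 689)
688 = 512 + 128 + 32 + 16 in binary powers of 2.
So 11^688 ≡ 334 · 152 · 672 · 471 ≡ 289 (mod 689).
Since 289 ≠ 1, base 11 is a Fermat witness: 689 is composite.

289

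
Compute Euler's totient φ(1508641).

1468800

Factor: 1508641 = 97 · 103 · 151.
φ(1508641) = (97−1) · (103−1) · (151−1) = 96 · 102 · 150 = 1468800.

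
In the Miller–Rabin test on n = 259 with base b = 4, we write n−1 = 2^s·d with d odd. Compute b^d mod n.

259 − 1 = 258 = 2^1 · 129, so d = 129.
4^1 ≡ 4 (mod 259)
4^2 ≡ 4^2 = 16 ≡ 16 (mod 259)
4^4 ≡ 16^2 = 256 ≡ 256 (mod 259)
4^8 ≡ 256^2 = 65536 ≡ 9 (mod 259)
4^16 ≡ 9^2 = 81 ≡ 81 (mod 259)
4^32 ≡ 81^2 = 6561 ≡ 86 (mod 259)
4^64 ≡ 86^2 = 7396 ≡ 144 (mod 259)
4^128 ≡ 144^2 = 20736 ≡ 16 (mod 259)
129 = 128 + 1 in binary powers of 2.
So 4^129 ≡ 16 · 4 ≡ 64 (mod 259).
Squaring chain: 64; never reaches −1, so base 4 is a Miller–Rabin witness that 259 is composite.

64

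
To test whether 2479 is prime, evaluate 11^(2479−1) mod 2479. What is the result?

1148

11^1 ≡ 11 (mod 2479)
11^2 ≡ 11^2 = 121 ≡ 121 (mod 2479)
11^4 ≡ 121^2 = 14641 ≡ 2246 (mod 2479)
11^8 ≡ 2246^2 = 5044516 ≡ 2230 (mod 2479)
11^16 ≡ 2230^2 = 4972900 ≡ 26 (mod 2479)
11^32 ≡ 26^2 = 676 ≡ 676 (mod 2479)
11^64 ≡ 676^2 = 456976 ≡ 840 (mod 2479)
11^128 ≡ 840^2 = 705600 ≡ 1564 (mod 2479)
11^256 ≡ 1564^2 = 2446096 ≡ 1802 (mod 2479)
11^512 ≡ 1802^2 = 3247204 ≡ 2193 (mod 2479)
11^1024 ≡ 2193^2 = 4809249 ≡ 2468 (mod 2479)
11^2048 ≡ 2468^2 = 6091024 ≡ 121 (mod 2479)
2478 = 2048 + 256 + 128 + 32 + 8 + 4 + 2 in binary powers of 2.
So 11^2478 ≡ 121 · 1802 · 1564 · 676 · 2230 · 2246 · 121 ≡ 1148 (mod 2479).
Since 1148 ≠ 1, base 11 is a Fermat witness: 2479 is composite.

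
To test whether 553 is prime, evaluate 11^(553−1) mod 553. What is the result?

11^1 ≡ 11 (mod 553)
11^2 ≡ 11^2 = 121 ≡ 121 (mod 553)
11^4 ≡ 121^2 = 14641 ≡ 263 (mod 553)
11^8 ≡ 263^2 = 69169 ≡ 44 (mod 553)
11^16 ≡ 44^2 = 1936 ≡ 277 (mod 553)
11^32 ≡ 277^2 = 76729 ≡ 415 (mod 553)
11^64 ≡ 415^2 = 172225 ≡ 242 (mod 553)
11^128 ≡ 242^2 = 58564 ≡ 499 (mod 553)
11^256 ≡ 499^2 = 249001 ≡ 151 (mod 553)
11^512 ≡ 151^2 = 22801 ≡ 128 (mod 553)
552 = 512 + 32 + 8 in binary powers of 2.
So 11^552 ≡ 128 · 415 · 44 ≡ 302 (mod 553).
Since 302 ≠ 1, base 11 is a Fermat witness: 553 is composite.

302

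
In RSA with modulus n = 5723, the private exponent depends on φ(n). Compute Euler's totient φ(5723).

Factor: 5723 = 59 · 97.
φ(5723) = (59−1) · (97−1) = 58 · 96 = 5568.

5568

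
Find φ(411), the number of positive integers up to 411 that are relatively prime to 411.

272

Factor: 411 = 3 · 137.
φ(411) = (3−1) · (137−1) = 2 · 136 = 272.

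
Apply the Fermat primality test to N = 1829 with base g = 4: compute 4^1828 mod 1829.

4^1 ≡ 4 (mod 1829)
4^2 ≡ 4^2 = 16 ≡ 16 (mod 1829)
4^4 ≡ 16^2 = 256 ≡ 256 (mod 1829)
4^8 ≡ 256^2 = 65536 ≡ 1521 (mod 1829)
4^16 ≡ 1521^2 = 2313441 ≡ 1585 (mod 1829)
4^32 ≡ 1585^2 = 2512225 ≡ 1008 (mod 1829)
4^64 ≡ 1008^2 = 1016064 ≡ 969 (mod 1829)
4^128 ≡ 969^2 = 938961 ≡ 684 (mod 1829)
4^256 ≡ 684^2 = 467856 ≡ 1461 (mod 1829)
4^512 ≡ 1461^2 = 2134521 ≡ 78 (mod 1829)
4^1024 ≡ 78^2 = 6084 ≡ 597 (mod 1829)
1828 = 1024 + 512 + 256 + 32 + 4 in binary powers of 2.
So 4^1828 ≡ 597 · 78 · 1461 · 1008 · 256 ≡ 653 (mod 1829).
Since 653 ≠ 1, base 4 is a Fermat witness: 1829 is composite.

653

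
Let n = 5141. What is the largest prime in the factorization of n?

5141 = 53 · 97
97 is prime.
So 5141 = 53 · 97; the largest prime factor is 97.

97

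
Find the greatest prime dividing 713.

31

713 = 23 · 31
31 is prime.
So 713 = 23 · 31; the largest prime factor is 31.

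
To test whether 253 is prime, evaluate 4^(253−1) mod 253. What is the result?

4^1 ≡ 4 (mod 253)
4^2 ≡ 4^2 = 16 ≡ 16 (mod 253)
4^4 ≡ 16^2 = 256 ≡ 3 (mod 253)
4^8 ≡ 3^2 = 9 ≡ 9 (mod 253)
4^16 ≡ 9^2 = 81 ≡ 81 (mod 253)
4^32 ≡ 81^2 = 6561 ≡ 236 (mod 253)
4^64 ≡ 236^2 = 55696 ≡ 36 (mod 253)
4^128 ≡ 36^2 = 1296 ≡ 31 (mod 253)
252 = 128 + 64 + 32 + 16 + 8 + 4 in binary powers of 2.
So 4^252 ≡ 31 · 36 · 236 · 81 · 9 · 3 ≡ 236 (mod 253).
Since 236 ≠ 1, base 4 is a Fermat witness: 253 is composite.

236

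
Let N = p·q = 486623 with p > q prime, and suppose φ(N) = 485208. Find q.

587

φ(n) = (p−1)(q−1) = n − (p+q) + 1, so p + q = 486623 − 485208 + 1 = 1416.
p and q are the roots of t² − 1416t + 486623 = 0.
Discriminant: 1416² − 4·486623 = 2005056 − 1946492 = 58564; √58564 = 242.
q = (1416 − 242)/2 = 587, p = (1416 + 242)/2 = 829.
Check: 587 · 829 = 486623.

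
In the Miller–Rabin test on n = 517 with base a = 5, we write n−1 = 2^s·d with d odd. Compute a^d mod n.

517 − 1 = 516 = 2^2 · 129, so d = 129.
5^1 ≡ 5 (mod 517)
5^2 ≡ 5^2 = 25 ≡ 25 (mod 517)
5^4 ≡ 25^2 = 625 ≡ 108 (mod 517)
5^8 ≡ 108^2 = 11664 ≡ 290 (mod 517)
5^16 ≡ 290^2 = 84100 ≡ 346 (mod 517)
5^32 ≡ 346^2 = 119716 ≡ 289 (mod 517)
5^64 ≡ 289^2 = 83521 ≡ 284 (mod 517)
5^128 ≡ 284^2 = 80656 ≡ 4 (mod 517)
129 = 128 + 1 in binary powers of 2.
So 5^129 ≡ 4 · 5 ≡ 20 (mod 517).
Squaring chain: 20 → 400; never reaches −1, so base 5 is a Miller–Rabin witness that 517 is composite.

20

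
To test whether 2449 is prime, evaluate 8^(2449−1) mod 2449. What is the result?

8^1 ≡ 8 (mod 2449)
8^2 ≡ 8^2 = 64 ≡ 64 (mod 2449)
8^4 ≡ 64^2 = 4096 ≡ 1647 (mod 2449)
8^8 ≡ 1647^2 = 2712609 ≡ 1566 (mod 2449)
8^16 ≡ 1566^2 = 2452356 ≡ 907 (mod 2449)
8^32 ≡ 907^2 = 822649 ≡ 2234 (mod 2449)
8^64 ≡ 2234^2 = 4990756 ≡ 2143 (mod 2449)
8^128 ≡ 2143^2 = 4592449 ≡ 574 (mod 2449)
8^256 ≡ 574^2 = 329476 ≡ 1310 (mod 2449)
8^512 ≡ 1310^2 = 1716100 ≡ 1800 (mod 2449)
8^1024 ≡ 1800^2 = 3240000 ≡ 2422 (mod 2449)
8^2048 ≡ 2422^2 = 5866084 ≡ 729 (mod 2449)
2448 = 2048 + 256 + 128 + 16 in binary powers of 2.
So 8^2448 ≡ 729 · 1310 · 574 · 907 ≡ 2279 (mod 2449).
Since 2279 ≠ 1, base 8 is a Fermat witness: 2449 is composite.

2279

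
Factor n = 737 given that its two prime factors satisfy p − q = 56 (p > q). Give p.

Since p = q + 56, we have 737 = q(q + 56), so q² + 56q − 737 = 0.
Discriminant: 56² + 4·737 = 3136 + 2948 = 6084; √6084 = 78.
q = (−56 + 78)/2 = 11, and p = q + 56 = 67.
Check: 11 · 67 = 737.

67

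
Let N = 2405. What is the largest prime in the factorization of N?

2405 = 5 · 481
481 = 13 · 37
37 is prime.
So 2405 = 5 · 13 · 37; the largest prime factor is 37.

37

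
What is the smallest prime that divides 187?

11

187 is odd.
Digit sum 16, not divisible by 3.
Ends in 7: not divisible by 5.
7: 187 = 7·26 + 5
11: 187 = 11·17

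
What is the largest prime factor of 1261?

97

1261 = 13 · 97
97 is prime.
So 1261 = 13 · 97; the largest prime factor is 97.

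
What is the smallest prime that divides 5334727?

71

5334727 is odd.
Digit sum 31, not divisible by 3.
Ends in 7: not divisible by 5.
7: 5334727 = 7·762103 + 6
11: 5334727 = 11·484975 + 2
13: 5334727 = 13·410363 + 8
17: 5334727 = 17·313807 + 8
19: 5334727 = 19·280775 + 2
23: 5334727 = 23·231944 + 15
29: 5334727 = 29·183956 + 3
31: 5334727 = 31·172087 + 30
37: 5334727 = 37·144181 + 30
41: 5334727 = 41·130115 + 12
43: 5334727 = 43·124063 + 18
47: 5334727 = 47·113504 + 39
53: 5334727 = 53·100655 + 12
59: 5334727 = 59·90419 + 6
61: 5334727 = 61·87454 + 33
67: 5334727 = 67·79622 + 53
71: 5334727 = 71·75137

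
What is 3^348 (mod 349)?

1

3^1 ≡ 3 (mod 349)
3^2 ≡ 3^2 = 9 ≡ 9 (mod 349)
3^4 ≡ 9^2 = 81 ≡ 81 (mod 349)
3^8 ≡ 81^2 = 6561 ≡ 279 (mod 349)
3^16 ≡ 279^2 = 77841 ≡ 14 (mod 349)
3^32 ≡ 14^2 = 196 ≡ 196 (mod 349)
3^64 ≡ 196^2 = 38416 ≡ 26 (mod 349)
3^128 ≡ 26^2 = 676 ≡ 327 (mod 349)
3^256 ≡ 327^2 = 106929 ≡ 135 (mod 349)
348 = 256 + 64 + 16 + 8 + 4 in binary powers of 2.
So 3^348 ≡ 135 · 26 · 14 · 279 · 81 ≡ 1 (mod 349).
Since the result is 1, base 3 gives no evidence that 349 is composite.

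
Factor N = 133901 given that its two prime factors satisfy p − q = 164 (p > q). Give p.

Since p = q + 164, we have 133901 = q(q + 164), so q² + 164q − 133901 = 0.
Discriminant: 164² + 4·133901 = 26896 + 535604 = 562500; √562500 = 750.
q = (−164 + 750)/2 = 293, and p = q + 164 = 457.
Check: 293 · 457 = 133901.

457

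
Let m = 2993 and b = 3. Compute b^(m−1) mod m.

3^1 ≡ 3 (mod 2993)
3^2 ≡ 3^2 = 9 ≡ 9 (mod 2993)
3^4 ≡ 9^2 = 81 ≡ 81 (mod 2993)
3^8 ≡ 81^2 = 6561 ≡ 575 (mod 2993)
3^16 ≡ 575^2 = 330625 ≡ 1395 (mod 2993)
3^32 ≡ 1395^2 = 1946025 ≡ 575 (mod 2993)
3^64 ≡ 575^2 = 330625 ≡ 1395 (mod 2993)
3^128 ≡ 1395^2 = 1946025 ≡ 575 (mod 2993)
3^256 ≡ 575^2 = 330625 ≡ 1395 (mod 2993)
3^512 ≡ 1395^2 = 1946025 ≡ 575 (mod 2993)
3^1024 ≡ 575^2 = 330625 ≡ 1395 (mod 2993)
3^2048 ≡ 1395^2 = 1946025 ≡ 575 (mod 2993)
2992 = 2048 + 512 + 256 + 128 + 32 + 16 in binary powers of 2.
So 3^2992 ≡ 575 · 575 · 1395 · 575 · 575 · 1395 ≡ 1395 (mod 2993).
Since 1395 ≠ 1, base 3 is a Fermat witness: 2993 is composite.

1395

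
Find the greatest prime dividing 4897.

83

4897 = 59 · 83
83 is prime.
So 4897 = 59 · 83; the largest prime factor is 83.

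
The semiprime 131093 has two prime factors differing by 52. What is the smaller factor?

Since p = q + 52, we have 131093 = q(q + 52), so q² + 52q − 131093 = 0.
Discriminant: 52² + 4·131093 = 2704 + 524372 = 527076; √527076 = 726.
q = (−52 + 726)/2 = 337, and p = q + 52 = 389.
Check: 337 · 389 = 131093.

337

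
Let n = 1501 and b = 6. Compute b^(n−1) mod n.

87

6^1 ≡ 6 (mod 1501)
6^2 ≡ 6^2 = 36 ≡ 36 (mod 1501)
6^4 ≡ 36^2 = 1296 ≡ 1296 (mod 1501)
6^8 ≡ 1296^2 = 1679616 ≡ 1498 (mod 1501)
6^16 ≡ 1498^2 = 2244004 ≡ 9 (mod 1501)
6^32 ≡ 9^2 = 81 ≡ 81 (mod 1501)
6^64 ≡ 81^2 = 6561 ≡ 557 (mod 1501)
6^128 ≡ 557^2 = 310249 ≡ 1043 (mod 1501)
6^256 ≡ 1043^2 = 1087849 ≡ 1125 (mod 1501)
6^512 ≡ 1125^2 = 1265625 ≡ 282 (mod 1501)
6^1024 ≡ 282^2 = 79524 ≡ 1472 (mod 1501)
1500 = 1024 + 256 + 128 + 64 + 16 + 8 + 4 in binary powers of 2.
So 6^1500 ≡ 1472 · 1125 · 1043 · 557 · 9 · 1498 · 1296 ≡ 87 (mod 1501).
Since 87 ≠ 1, base 6 is a Fermat witness: 1501 is composite.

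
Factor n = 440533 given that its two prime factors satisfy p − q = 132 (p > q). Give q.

601

Since p = q + 132, we have 440533 = q(q + 132), so q² + 132q − 440533 = 0.
Discriminant: 132² + 4·440533 = 17424 + 1762132 = 1779556; √1779556 = 1334.
q = (−132 + 1334)/2 = 601, and p = q + 132 = 733.
Check: 601 · 733 = 440533.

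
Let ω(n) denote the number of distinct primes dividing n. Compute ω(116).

2

116 = 2^2 · 29
116 = 2^2 · 29, which has 2 distinct prime factors.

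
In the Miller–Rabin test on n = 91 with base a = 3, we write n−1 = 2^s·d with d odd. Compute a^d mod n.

91 − 1 = 90 = 2^1 · 45, so d = 45.
3^1 ≡ 3 (mod 91)
3^2 ≡ 3^2 = 9 ≡ 9 (mod 91)
3^4 ≡ 9^2 = 81 ≡ 81 (mod 91)
3^8 ≡ 81^2 = 6561 ≡ 9 (mod 91)
3^16 ≡ 9^2 = 81 ≡ 81 (mod 91)
3^32 ≡ 81^2 = 6561 ≡ 9 (mod 91)
45 = 32 + 8 + 4 + 1 in binary powers of 2.
So 3^45 ≡ 9 · 9 · 81 · 3 ≡ 27 (mod 91).
Squaring chain: 27; never reaches −1, so base 3 is a Miller–Rabin witness that 91 is composite.

27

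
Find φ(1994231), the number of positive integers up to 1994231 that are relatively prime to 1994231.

1936480

Factor: 1994231 = 53 · 191 · 197.
φ(1994231) = (53−1) · (191−1) · (197−1) = 52 · 190 · 196 = 1936480.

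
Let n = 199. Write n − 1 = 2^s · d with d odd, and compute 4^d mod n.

199 − 1 = 198 = 2^1 · 99, so d = 99.
4^1 ≡ 4 (mod 199)
4^2 ≡ 4^2 = 16 ≡ 16 (mod 199)
4^4 ≡ 16^2 = 256 ≡ 57 (mod 199)
4^8 ≡ 57^2 = 3249 ≡ 65 (mod 199)
4^16 ≡ 65^2 = 4225 ≡ 46 (mod 199)
4^32 ≡ 46^2 = 2116 ≡ 126 (mod 199)
4^64 ≡ 126^2 = 15876 ≡ 155 (mod 199)
99 = 64 + 32 + 2 + 1 in binary powers of 2.
So 4^99 ≡ 155 · 126 · 16 · 4 ≡ 1 (mod 199).
Since 4^d ≡ 1 (mod 199), base 4 does not prove 199 composite.

1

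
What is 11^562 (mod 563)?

11^1 ≡ 11 (mod 563)
11^2 ≡ 11^2 = 121 ≡ 121 (mod 563)
11^4 ≡ 121^2 = 14641 ≡ 3 (mod 563)
11^8 ≡ 3^2 = 9 ≡ 9 (mod 563)
11^16 ≡ 9^2 = 81 ≡ 81 (mod 563)
11^32 ≡ 81^2 = 6561 ≡ 368 (mod 563)
11^64 ≡ 368^2 = 135424 ≡ 304 (mod 563)
11^128 ≡ 304^2 = 92416 ≡ 84 (mod 563)
11^256 ≡ 84^2 = 7056 ≡ 300 (mod 563)
11^512 ≡ 300^2 = 90000 ≡ 483 (mod 563)
562 = 512 + 32 + 16 + 2 in binary powers of 2.
So 11^562 ≡ 483 · 368 · 81 · 121 ≡ 1 (mod 563).
Since the result is 1, base 11 gives no evidence that 563 is composite.

1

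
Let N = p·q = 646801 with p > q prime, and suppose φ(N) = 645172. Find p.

947

φ(n) = (p−1)(q−1) = n − (p+q) + 1, so p + q = 646801 − 645172 + 1 = 1630.
p and q are the roots of t² − 1630t + 646801 = 0.
Discriminant: 1630² − 4·646801 = 2656900 − 2587204 = 69696; √69696 = 264.
q = (1630 − 264)/2 = 683, p = (1630 + 264)/2 = 947.
Check: 683 · 947 = 646801.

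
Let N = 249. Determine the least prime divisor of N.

249 is odd.
Digit sum 15, divisible by 3.

3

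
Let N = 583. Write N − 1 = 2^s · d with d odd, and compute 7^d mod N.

271

583 − 1 = 582 = 2^1 · 291, so d = 291.
7^1 ≡ 7 (mod 583)
7^2 ≡ 7^2 = 49 ≡ 49 (mod 583)
7^4 ≡ 49^2 = 2401 ≡ 69 (mod 583)
7^8 ≡ 69^2 = 4761 ≡ 97 (mod 583)
7^16 ≡ 97^2 = 9409 ≡ 81 (mod 583)
7^32 ≡ 81^2 = 6561 ≡ 148 (mod 583)
7^64 ≡ 148^2 = 21904 ≡ 333 (mod 583)
7^128 ≡ 333^2 = 110889 ≡ 119 (mod 583)
7^256 ≡ 119^2 = 14161 ≡ 169 (mod 583)
291 = 256 + 32 + 2 + 1 in binary powers of 2.
So 7^291 ≡ 169 · 148 · 49 · 7 ≡ 271 (mod 583).
Squaring chain: 271; never reaches −1, so base 7 is a Miller–Rabin witness that 583 is composite.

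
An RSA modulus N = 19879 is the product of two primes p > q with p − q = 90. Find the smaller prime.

103

Since p = q + 90, we have 19879 = q(q + 90), so q² + 90q − 19879 = 0.
Discriminant: 90² + 4·19879 = 8100 + 79516 = 87616; √87616 = 296.
q = (−90 + 296)/2 = 103, and p = q + 90 = 193.
Check: 103 · 193 = 19879.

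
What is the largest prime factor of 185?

37

185 = 5 · 37
37 is prime.
So 185 = 5 · 37; the largest prime factor is 37.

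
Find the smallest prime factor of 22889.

22889 is odd.
Digit sum 29, not divisible by 3.
Ends in 9: not divisible by 5.
7: 22889 = 7·3269 + 6
11: 22889 = 11·2080 + 9
13: 22889 = 13·1760 + 9
17: 22889 = 17·1346 + 7
19: 22889 = 19·1204 + 13
23: 22889 = 23·995 + 4
29: 22889 = 29·789 + 8
31: 22889 = 31·738 + 11
37: 22889 = 37·618 + 23
41: 22889 = 41·558 + 11
43: 22889 = 43·532 + 13
47: 22889 = 47·487

47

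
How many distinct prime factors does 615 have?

615 = 3 · 205
205 = 5 · 41
615 = 3 · 5 · 41, which has 3 distinct prime factors.

3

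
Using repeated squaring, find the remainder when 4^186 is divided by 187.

4^1 ≡ 4 (mod 187)
4^2 ≡ 4^2 = 16 ≡ 16 (mod 187)
4^4 ≡ 16^2 = 256 ≡ 69 (mod 187)
4^8 ≡ 69^2 = 4761 ≡ 86 (mod 187)
4^16 ≡ 86^2 = 7396 ≡ 103 (mod 187)
4^32 ≡ 103^2 = 10609 ≡ 137 (mod 187)
4^64 ≡ 137^2 = 18769 ≡ 69 (mod 187)
4^128 ≡ 69^2 = 4761 ≡ 86 (mod 187)
186 = 128 + 32 + 16 + 8 + 2 in binary powers of 2.
So 4^186 ≡ 86 · 137 · 103 · 86 · 16 ≡ 169 (mod 187).
Since 169 ≠ 1, base 4 is a Fermat witness: 187 is composite.

169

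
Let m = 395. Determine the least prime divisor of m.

395 is odd.
Digit sum 17, not divisible by 3.
Ends in 5: divisible by 5.

5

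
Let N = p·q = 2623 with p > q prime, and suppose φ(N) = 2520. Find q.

43

φ(n) = (p−1)(q−1) = n − (p+q) + 1, so p + q = 2623 − 2520 + 1 = 104.
p and q are the roots of t² − 104t + 2623 = 0.
Discriminant: 104² − 4·2623 = 10816 − 10492 = 324; √324 = 18.
q = (104 − 18)/2 = 43, p = (104 + 18)/2 = 61.
Check: 43 · 61 = 2623.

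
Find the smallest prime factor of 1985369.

29

1985369 is odd.
Digit sum 41, not divisible by 3.
Ends in 9: not divisible by 5.
7: 1985369 = 7·283624 + 1
11: 1985369 = 11·180488 + 1
13: 1985369 = 13·152720 + 9
17: 1985369 = 17·116786 + 7
19: 1985369 = 19·104493 + 2
23: 1985369 = 23·86320 + 9
29: 1985369 = 29·68461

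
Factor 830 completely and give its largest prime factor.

830 = 2 · 415
415 = 5 · 83
83 is prime.
So 830 = 2 · 5 · 83; the largest prime factor is 83.

83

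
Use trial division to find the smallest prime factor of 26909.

26909 is odd.
Digit sum 26, not divisible by 3.
Ends in 9: not divisible by 5.
7: 26909 = 7·3844 + 1
11: 26909 = 11·2446 + 3
13: 26909 = 13·2069 + 12
17: 26909 = 17·1582 + 15
19: 26909 = 19·1416 + 5
23: 26909 = 23·1169 + 22
29: 26909 = 29·927 + 26
31: 26909 = 31·868 + 1
37: 26909 = 37·727 + 10
41: 26909 = 41·656 + 13
43: 26909 = 43·625 + 34
47: 26909 = 47·572 + 25
53: 26909 = 53·507 + 38
59: 26909 = 59·456 + 5
61: 26909 = 61·441 + 8
67: 26909 = 67·401 + 42
71: 26909 = 71·379

71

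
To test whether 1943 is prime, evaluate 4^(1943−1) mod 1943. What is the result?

864

4^1 ≡ 4 (mod 1943)
4^2 ≡ 4^2 = 16 ≡ 16 (mod 1943)
4^4 ≡ 16^2 = 256 ≡ 256 (mod 1943)
4^8 ≡ 256^2 = 65536 ≡ 1417 (mod 1943)
4^16 ≡ 1417^2 = 2007889 ≡ 770 (mod 1943)
4^32 ≡ 770^2 = 592900 ≡ 285 (mod 1943)
4^64 ≡ 285^2 = 81225 ≡ 1562 (mod 1943)
4^128 ≡ 1562^2 = 2439844 ≡ 1379 (mod 1943)
4^256 ≡ 1379^2 = 1901641 ≡ 1387 (mod 1943)
4^512 ≡ 1387^2 = 1923769 ≡ 199 (mod 1943)
4^1024 ≡ 199^2 = 39601 ≡ 741 (mod 1943)
1942 = 1024 + 512 + 256 + 128 + 16 + 4 + 2 in binary powers of 2.
So 4^1942 ≡ 741 · 199 · 1387 · 1379 · 770 · 256 · 16 ≡ 864 (mod 1943).
Since 864 ≠ 1, base 4 is a Fermat witness: 1943 is composite.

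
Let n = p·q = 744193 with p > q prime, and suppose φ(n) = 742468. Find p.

887

φ(n) = (p−1)(q−1) = n − (p+q) + 1, so p + q = 744193 − 742468 + 1 = 1726.
p and q are the roots of t² − 1726t + 744193 = 0.
Discriminant: 1726² − 4·744193 = 2979076 − 2976772 = 2304; √2304 = 48.
q = (1726 − 48)/2 = 839, p = (1726 + 48)/2 = 887.
Check: 839 · 887 = 744193.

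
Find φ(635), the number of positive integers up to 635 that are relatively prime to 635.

Factor: 635 = 5 · 127.
φ(635) = (5−1) · (127−1) = 4 · 126 = 504.

504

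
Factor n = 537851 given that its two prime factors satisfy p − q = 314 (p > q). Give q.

593

Since p = q + 314, we have 537851 = q(q + 314), so q² + 314q − 537851 = 0.
Discriminant: 314² + 4·537851 = 98596 + 2151404 = 2250000; √2250000 = 1500.
q = (−314 + 1500)/2 = 593, and p = q + 314 = 907.
Check: 593 · 907 = 537851.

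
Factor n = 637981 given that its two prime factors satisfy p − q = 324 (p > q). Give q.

653

Since p = q + 324, we have 637981 = q(q + 324), so q² + 324q − 637981 = 0.
Discriminant: 324² + 4·637981 = 104976 + 2551924 = 2656900; √2656900 = 1630.
q = (−324 + 1630)/2 = 653, and p = q + 324 = 977.
Check: 653 · 977 = 637981.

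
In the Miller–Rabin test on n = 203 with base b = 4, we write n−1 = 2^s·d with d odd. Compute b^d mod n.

203 − 1 = 202 = 2^1 · 101, so d = 101.
4^1 ≡ 4 (mod 203)
4^2 ≡ 4^2 = 16 ≡ 16 (mod 203)
4^4 ≡ 16^2 = 256 ≡ 53 (mod 203)
4^8 ≡ 53^2 = 2809 ≡ 170 (mod 203)
4^16 ≡ 170^2 = 28900 ≡ 74 (mod 203)
4^32 ≡ 74^2 = 5476 ≡ 198 (mod 203)
4^64 ≡ 198^2 = 39204 ≡ 25 (mod 203)
101 = 64 + 32 + 4 + 1 in binary powers of 2.
So 4^101 ≡ 25 · 198 · 53 · 4 ≡ 93 (mod 203).
Squaring chain: 93; never reaches −1, so base 4 is a Miller–Rabin witness that 203 is composite.

93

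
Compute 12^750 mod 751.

12^1 ≡ 12 (mod 751)
12^2 ≡ 12^2 = 144 ≡ 144 (mod 751)
12^4 ≡ 144^2 = 20736 ≡ 459 (mod 751)
12^8 ≡ 459^2 = 210681 ≡ 401 (mod 751)
12^16 ≡ 401^2 = 160801 ≡ 87 (mod 751)
12^32 ≡ 87^2 = 7569 ≡ 59 (mod 751)
12^64 ≡ 59^2 = 3481 ≡ 477 (mod 751)
12^128 ≡ 477^2 = 227529 ≡ 727 (mod 751)
12^256 ≡ 727^2 = 528529 ≡ 576 (mod 751)
12^512 ≡ 576^2 = 331776 ≡ 585 (mod 751)
750 = 512 + 128 + 64 + 32 + 8 + 4 + 2 in binary powers of 2.
So 12^750 ≡ 585 · 727 · 477 · 59 · 401 · 459 · 144 ≡ 1 (mod 751).
Since the result is 1, base 12 gives no evidence that 751 is composite.

1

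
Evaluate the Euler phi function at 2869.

2700

Factor: 2869 = 19 · 151.
φ(2869) = (19−1) · (151−1) = 18 · 150 = 2700.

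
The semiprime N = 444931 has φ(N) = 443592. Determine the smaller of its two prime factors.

φ(n) = (p−1)(q−1) = n − (p+q) + 1, so p + q = 444931 − 443592 + 1 = 1340.
p and q are the roots of t² − 1340t + 444931 = 0.
Discriminant: 1340² − 4·444931 = 1795600 − 1779724 = 15876; √15876 = 126.
q = (1340 − 126)/2 = 607, p = (1340 + 126)/2 = 733.
Check: 607 · 733 = 444931.

607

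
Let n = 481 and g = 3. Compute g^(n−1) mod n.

417

3^1 ≡ 3 (mod 481)
3^2 ≡ 3^2 = 9 ≡ 9 (mod 481)
3^4 ≡ 9^2 = 81 ≡ 81 (mod 481)
3^8 ≡ 81^2 = 6561 ≡ 308 (mod 481)
3^16 ≡ 308^2 = 94864 ≡ 107 (mod 481)
3^32 ≡ 107^2 = 11449 ≡ 386 (mod 481)
3^64 ≡ 386^2 = 148996 ≡ 367 (mod 481)
3^128 ≡ 367^2 = 134689 ≡ 9 (mod 481)
3^256 ≡ 9^2 = 81 ≡ 81 (mod 481)
480 = 256 + 128 + 64 + 32 in binary powers of 2.
So 3^480 ≡ 81 · 9 · 367 · 386 ≡ 417 (mod 481).
Since 417 ≠ 1, base 3 is a Fermat witness: 481 is composite.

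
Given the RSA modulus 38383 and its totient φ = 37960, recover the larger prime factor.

293

φ(n) = (p−1)(q−1) = n − (p+q) + 1, so p + q = 38383 − 37960 + 1 = 424.
p and q are the roots of t² − 424t + 38383 = 0.
Discriminant: 424² − 4·38383 = 179776 − 153532 = 26244; √26244 = 162.
q = (424 − 162)/2 = 131, p = (424 + 162)/2 = 293.
Check: 131 · 293 = 38383.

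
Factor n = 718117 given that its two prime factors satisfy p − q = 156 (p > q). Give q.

Since p = q + 156, we have 718117 = q(q + 156), so q² + 156q − 718117 = 0.
Discriminant: 156² + 4·718117 = 24336 + 2872468 = 2896804; √2896804 = 1702.
q = (−156 + 1702)/2 = 773, and p = q + 156 = 929.
Check: 773 · 929 = 718117.

773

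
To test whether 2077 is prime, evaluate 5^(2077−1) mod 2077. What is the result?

5^1 ≡ 5 (mod 2077)
5^2 ≡ 5^2 = 25 ≡ 25 (mod 2077)
5^4 ≡ 25^2 = 625 ≡ 625 (mod 2077)
5^8 ≡ 625^2 = 390625 ≡ 149 (mod 2077)
5^16 ≡ 149^2 = 22201 ≡ 1431 (mod 2077)
5^32 ≡ 1431^2 = 2047761 ≡ 1916 (mod 2077)
5^64 ≡ 1916^2 = 3671056 ≡ 997 (mod 2077)
5^128 ≡ 997^2 = 994009 ≡ 1203 (mod 2077)
5^256 ≡ 1203^2 = 1447209 ≡ 1617 (mod 2077)
5^512 ≡ 1617^2 = 2614689 ≡ 1823 (mod 2077)
5^1024 ≡ 1823^2 = 3323329 ≡ 129 (mod 2077)
5^2048 ≡ 129^2 = 16641 ≡ 25 (mod 2077)
2076 = 2048 + 16 + 8 + 4 in binary powers of 2.
So 5^2076 ≡ 25 · 1431 · 149 · 625 ≡ 1489 (mod 2077).
Since 1489 ≠ 1, base 5 is a Fermat witness: 2077 is composite.

1489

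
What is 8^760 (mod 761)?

8^1 ≡ 8 (mod 761)
8^2 ≡ 8^2 = 64 ≡ 64 (mod 761)
8^4 ≡ 64^2 = 4096 ≡ 291 (mod 761)
8^8 ≡ 291^2 = 84681 ≡ 210 (mod 761)
8^16 ≡ 210^2 = 44100 ≡ 723 (mod 761)
8^32 ≡ 723^2 = 522729 ≡ 683 (mod 761)
8^64 ≡ 683^2 = 466489 ≡ 757 (mod 761)
8^128 ≡ 757^2 = 573049 ≡ 16 (mod 761)
8^256 ≡ 16^2 = 256 ≡ 256 (mod 761)
8^512 ≡ 256^2 = 65536 ≡ 90 (mod 761)
760 = 512 + 128 + 64 + 32 + 16 + 8 in binary powers of 2.
So 8^760 ≡ 90 · 16 · 757 · 683 · 723 · 210 ≡ 1 (mod 761).
Since the result is 1, base 8 gives no evidence that 761 is composite.

1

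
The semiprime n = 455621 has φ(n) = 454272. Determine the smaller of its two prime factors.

673

φ(n) = (p−1)(q−1) = n − (p+q) + 1, so p + q = 455621 − 454272 + 1 = 1350.
p and q are the roots of t² − 1350t + 455621 = 0.
Discriminant: 1350² − 4·455621 = 1822500 − 1822484 = 16; √16 = 4.
q = (1350 − 4)/2 = 673, p = (1350 + 4)/2 = 677.
Check: 673 · 677 = 455621.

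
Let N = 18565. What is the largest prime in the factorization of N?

18565 = 5 · 3713
3713 = 47 · 79
79 is prime.
So 18565 = 5 · 47 · 79; the largest prime factor is 79.

79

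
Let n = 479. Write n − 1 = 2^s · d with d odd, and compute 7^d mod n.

479 − 1 = 478 = 2^1 · 239, so d = 239.
7^1 ≡ 7 (mod 479)
7^2 ≡ 7^2 = 49 ≡ 49 (mod 479)
7^4 ≡ 49^2 = 2401 ≡ 6 (mod 479)
7^8 ≡ 6^2 = 36 ≡ 36 (mod 479)
7^16 ≡ 36^2 = 1296 ≡ 338 (mod 479)
7^32 ≡ 338^2 = 114244 ≡ 242 (mod 479)
7^64 ≡ 242^2 = 58564 ≡ 126 (mod 479)
7^128 ≡ 126^2 = 15876 ≡ 69 (mod 479)
239 = 128 + 64 + 32 + 8 + 4 + 2 + 1 in binary powers of 2.
So 7^239 ≡ 69 · 126 · 242 · 36 · 6 · 49 · 7 ≡ 1 (mod 479).
Since 7^d ≡ 1 (mod 479), base 7 does not prove 479 composite.

1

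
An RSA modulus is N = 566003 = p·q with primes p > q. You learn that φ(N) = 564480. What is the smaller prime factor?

641

φ(n) = (p−1)(q−1) = n − (p+q) + 1, so p + q = 566003 − 564480 + 1 = 1524.
p and q are the roots of t² − 1524t + 566003 = 0.
Discriminant: 1524² − 4·566003 = 2322576 − 2264012 = 58564; √58564 = 242.
q = (1524 − 242)/2 = 641, p = (1524 + 242)/2 = 883.
Check: 641 · 883 = 566003.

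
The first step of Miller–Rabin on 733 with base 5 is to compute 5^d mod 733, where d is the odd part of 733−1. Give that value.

733 − 1 = 732 = 2^2 · 183, so d = 183.
5^1 ≡ 5 (mod 733)
5^2 ≡ 5^2 = 25 ≡ 25 (mod 733)
5^4 ≡ 25^2 = 625 ≡ 625 (mod 733)
5^8 ≡ 625^2 = 390625 ≡ 669 (mod 733)
5^16 ≡ 669^2 = 447561 ≡ 431 (mod 733)
5^32 ≡ 431^2 = 185761 ≡ 312 (mod 733)
5^64 ≡ 312^2 = 97344 ≡ 588 (mod 733)
5^128 ≡ 588^2 = 345744 ≡ 501 (mod 733)
183 = 128 + 32 + 16 + 4 + 2 + 1 in binary powers of 2.
So 5^183 ≡ 501 · 312 · 431 · 625 · 25 · 5 ≡ 353 (mod 733).
Squaring chain: 353 → 732; reaches −1, so base 5 does not prove 733 composite.

353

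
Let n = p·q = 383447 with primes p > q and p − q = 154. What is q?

Since p = q + 154, we have 383447 = q(q + 154), so q² + 154q − 383447 = 0.
Discriminant: 154² + 4·383447 = 23716 + 1533788 = 1557504; √1557504 = 1248.
q = (−154 + 1248)/2 = 547, and p = q + 154 = 701.
Check: 547 · 701 = 383447.

547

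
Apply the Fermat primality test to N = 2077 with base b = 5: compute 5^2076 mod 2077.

5^1 ≡ 5 (mod 2077)
5^2 ≡ 5^2 = 25 ≡ 25 (mod 2077)
5^4 ≡ 25^2 = 625 ≡ 625 (mod 2077)
5^8 ≡ 625^2 = 390625 ≡ 149 (mod 2077)
5^16 ≡ 149^2 = 22201 ≡ 1431 (mod 2077)
5^32 ≡ 1431^2 = 2047761 ≡ 1916 (mod 2077)
5^64 ≡ 1916^2 = 3671056 ≡ 997 (mod 2077)
5^128 ≡ 997^2 = 994009 ≡ 1203 (mod 2077)
5^256 ≡ 1203^2 = 1447209 ≡ 1617 (mod 2077)
5^512 ≡ 1617^2 = 2614689 ≡ 1823 (mod 2077)
5^1024 ≡ 1823^2 = 3323329 ≡ 129 (mod 2077)
5^2048 ≡ 129^2 = 16641 ≡ 25 (mod 2077)
2076 = 2048 + 16 + 8 + 4 in binary powers of 2.
So 5^2076 ≡ 25 · 1431 · 149 · 625 ≡ 1489 (mod 2077).
Since 1489 ≠ 1, base 5 is a Fermat witness: 2077 is composite.

1489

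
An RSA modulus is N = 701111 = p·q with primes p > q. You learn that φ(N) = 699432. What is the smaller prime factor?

φ(n) = (p−1)(q−1) = n − (p+q) + 1, so p + q = 701111 − 699432 + 1 = 1680.
p and q are the roots of t² − 1680t + 701111 = 0.
Discriminant: 1680² − 4·701111 = 2822400 − 2804444 = 17956; √17956 = 134.
q = (1680 − 134)/2 = 773, p = (1680 + 134)/2 = 907.
Check: 773 · 907 = 701111.

773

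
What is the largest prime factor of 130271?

130271 = 17 · 7663
7663 = 79 · 97
97 is prime.
So 130271 = 17 · 79 · 97; the largest prime factor is 97.

97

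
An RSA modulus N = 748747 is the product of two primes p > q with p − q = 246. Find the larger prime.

Since p = q + 246, we have 748747 = q(q + 246), so q² + 246q − 748747 = 0.
Discriminant: 246² + 4·748747 = 60516 + 2994988 = 3055504; √3055504 = 1748.
q = (−246 + 1748)/2 = 751, and p = q + 246 = 997.
Check: 751 · 997 = 748747.

997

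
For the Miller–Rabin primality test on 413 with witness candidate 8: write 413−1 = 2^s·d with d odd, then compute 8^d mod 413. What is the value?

413 − 1 = 412 = 2^2 · 103, so d = 103.
8^1 ≡ 8 (mod 413)
8^2 ≡ 8^2 = 64 ≡ 64 (mod 413)
8^4 ≡ 64^2 = 4096 ≡ 379 (mod 413)
8^8 ≡ 379^2 = 143641 ≡ 330 (mod 413)
8^16 ≡ 330^2 = 108900 ≡ 281 (mod 413)
8^32 ≡ 281^2 = 78961 ≡ 78 (mod 413)
8^64 ≡ 78^2 = 6084 ≡ 302 (mod 413)
103 = 64 + 32 + 4 + 2 + 1 in binary powers of 2.
So 8^103 ≡ 302 · 78 · 379 · 64 · 8 ≡ 309 (mod 413).
Squaring chain: 309 → 78; never reaches −1, so base 8 is a Miller–Rabin witness that 413 is composite.

309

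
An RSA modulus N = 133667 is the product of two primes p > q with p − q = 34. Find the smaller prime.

Since p = q + 34, we have 133667 = q(q + 34), so q² + 34q − 133667 = 0.
Discriminant: 34² + 4·133667 = 1156 + 534668 = 535824; √535824 = 732.
q = (−34 + 732)/2 = 349, and p = q + 34 = 383.
Check: 349 · 383 = 133667.

349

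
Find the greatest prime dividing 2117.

2117 = 29 · 73
73 is prime.
So 2117 = 29 · 73; the largest prime factor is 73.

73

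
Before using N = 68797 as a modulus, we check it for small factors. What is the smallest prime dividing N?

89

68797 is odd.
Digit sum 37, not divisible by 3.
Ends in 7: not divisible by 5.
7: 68797 = 7·9828 + 1
11: 68797 = 11·6254 + 3
13: 68797 = 13·5292 + 1
17: 68797 = 17·4046 + 15
19: 68797 = 19·3620 + 17
23: 68797 = 23·2991 + 4
29: 68797 = 29·2372 + 9
31: 68797 = 31·2219 + 8
37: 68797 = 37·1859 + 14
41: 68797 = 41·1677 + 40
43: 68797 = 43·1599 + 40
47: 68797 = 47·1463 + 36
53: 68797 = 53·1298 + 3
59: 68797 = 59·1166 + 3
61: 68797 = 61·1127 + 50
67: 68797 = 67·1026 + 55
71: 68797 = 71·968 + 69
73: 68797 = 73·942 + 31
79: 68797 = 79·870 + 67
83: 68797 = 83·828 + 73
89: 68797 = 89·773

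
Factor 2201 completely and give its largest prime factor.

71

2201 = 31 · 71
71 is prime.
So 2201 = 31 · 71; the largest prime factor is 71.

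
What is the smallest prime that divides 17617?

79

17617 is odd.
Digit sum 22, not divisible by 3.
Ends in 7: not divisible by 5.
7: 17617 = 7·2516 + 5
11: 17617 = 11·1601 + 6
13: 17617 = 13·1355 + 2
17: 17617 = 17·1036 + 5
19: 17617 = 19·927 + 4
23: 17617 = 23·765 + 22
29: 17617 = 29·607 + 14
31: 17617 = 31·568 + 9
37: 17617 = 37·476 + 5
41: 17617 = 41·429 + 28
43: 17617 = 43·409 + 30
47: 17617 = 47·374 + 39
53: 17617 = 53·332 + 21
59: 17617 = 59·298 + 35
61: 17617 = 61·288 + 49
67: 17617 = 67·262 + 63
71: 17617 = 71·248 + 9
73: 17617 = 73·241 + 24
79: 17617 = 79·223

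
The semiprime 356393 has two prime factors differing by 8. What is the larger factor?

Since p = q + 8, we have 356393 = q(q + 8), so q² + 8q − 356393 = 0.
Discriminant: 8² + 4·356393 = 64 + 1425572 = 1425636; √1425636 = 1194.
q = (−8 + 1194)/2 = 593, and p = q + 8 = 601.
Check: 593 · 601 = 356393.

601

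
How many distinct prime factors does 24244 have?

24244 = 2^2 · 6061
6061 = 11 · 551
551 = 19 · 29
24244 = 2^2 · 11 · 19 · 29, which has 4 distinct prime factors.

4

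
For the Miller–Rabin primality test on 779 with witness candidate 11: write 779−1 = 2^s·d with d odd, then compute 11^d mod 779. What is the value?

779 − 1 = 778 = 2^1 · 389, so d = 389.
11^1 ≡ 11 (mod 779)
11^2 ≡ 11^2 = 121 ≡ 121 (mod 779)
11^4 ≡ 121^2 = 14641 ≡ 619 (mod 779)
11^8 ≡ 619^2 = 383161 ≡ 672 (mod 779)
11^16 ≡ 672^2 = 451584 ≡ 543 (mod 779)
11^32 ≡ 543^2 = 294849 ≡ 387 (mod 779)
11^64 ≡ 387^2 = 149769 ≡ 201 (mod 779)
11^128 ≡ 201^2 = 40401 ≡ 672 (mod 779)
11^256 ≡ 672^2 = 451584 ≡ 543 (mod 779)
389 = 256 + 128 + 4 + 1 in binary powers of 2.
So 11^389 ≡ 543 · 672 · 619 · 11 ≡ 767 (mod 779).
Squaring chain: 767; never reaches −1, so base 11 is a Miller–Rabin witness that 779 is composite.

767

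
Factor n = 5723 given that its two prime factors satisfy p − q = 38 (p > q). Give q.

59

Since p = q + 38, we have 5723 = q(q + 38), so q² + 38q − 5723 = 0.
Discriminant: 38² + 4·5723 = 1444 + 22892 = 24336; √24336 = 156.
q = (−38 + 156)/2 = 59, and p = q + 38 = 97.
Check: 59 · 97 = 5723.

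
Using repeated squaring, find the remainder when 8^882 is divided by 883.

1

8^1 ≡ 8 (mod 883)
8^2 ≡ 8^2 = 64 ≡ 64 (mod 883)
8^4 ≡ 64^2 = 4096 ≡ 564 (mod 883)
8^8 ≡ 564^2 = 318096 ≡ 216 (mod 883)
8^16 ≡ 216^2 = 46656 ≡ 740 (mod 883)
8^32 ≡ 740^2 = 547600 ≡ 140 (mod 883)
8^64 ≡ 140^2 = 19600 ≡ 174 (mod 883)
8^128 ≡ 174^2 = 30276 ≡ 254 (mod 883)
8^256 ≡ 254^2 = 64516 ≡ 57 (mod 883)
8^512 ≡ 57^2 = 3249 ≡ 600 (mod 883)
882 = 512 + 256 + 64 + 32 + 16 + 2 in binary powers of 2.
So 8^882 ≡ 600 · 57 · 174 · 140 · 740 · 64 ≡ 1 (mod 883).
Since the result is 1, base 8 gives no evidence that 883 is composite.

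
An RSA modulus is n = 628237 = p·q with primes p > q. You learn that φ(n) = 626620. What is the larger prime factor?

φ(n) = (p−1)(q−1) = n − (p+q) + 1, so p + q = 628237 − 626620 + 1 = 1618.
p and q are the roots of t² − 1618t + 628237 = 0.
Discriminant: 1618² − 4·628237 = 2617924 − 2512948 = 104976; √104976 = 324.
q = (1618 − 324)/2 = 647, p = (1618 + 324)/2 = 971.
Check: 647 · 971 = 628237.

971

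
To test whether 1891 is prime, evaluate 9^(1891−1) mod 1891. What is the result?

1

9^1 ≡ 9 (mod 1891)
9^2 ≡ 9^2 = 81 ≡ 81 (mod 1891)
9^4 ≡ 81^2 = 6561 ≡ 888 (mod 1891)
9^8 ≡ 888^2 = 788544 ≡ 1888 (mod 1891)
9^16 ≡ 1888^2 = 3564544 ≡ 9 (mod 1891)
9^32 ≡ 9^2 = 81 ≡ 81 (mod 1891)
9^64 ≡ 81^2 = 6561 ≡ 888 (mod 1891)
9^128 ≡ 888^2 = 788544 ≡ 1888 (mod 1891)
9^256 ≡ 1888^2 = 3564544 ≡ 9 (mod 1891)
9^512 ≡ 9^2 = 81 ≡ 81 (mod 1891)
9^1024 ≡ 81^2 = 6561 ≡ 888 (mod 1891)
1890 = 1024 + 512 + 256 + 64 + 32 + 2 in binary powers of 2.
So 9^1890 ≡ 888 · 81 · 9 · 888 · 81 · 81 ≡ 1 (mod 1891).
Since the result is 1, base 9 gives no evidence that 1891 is composite.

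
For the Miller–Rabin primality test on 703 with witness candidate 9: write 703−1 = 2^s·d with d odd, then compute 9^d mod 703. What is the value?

703 − 1 = 702 = 2^1 · 351, so d = 351.
9^1 ≡ 9 (mod 703)
9^2 ≡ 9^2 = 81 ≡ 81 (mod 703)
9^4 ≡ 81^2 = 6561 ≡ 234 (mod 703)
9^8 ≡ 234^2 = 54756 ≡ 625 (mod 703)
9^16 ≡ 625^2 = 390625 ≡ 460 (mod 703)
9^32 ≡ 460^2 = 211600 ≡ 700 (mod 703)
9^64 ≡ 700^2 = 490000 ≡ 9 (mod 703)
9^128 ≡ 9^2 = 81 ≡ 81 (mod 703)
9^256 ≡ 81^2 = 6561 ≡ 234 (mod 703)
351 = 256 + 64 + 16 + 8 + 4 + 2 + 1 in binary powers of 2.
So 9^351 ≡ 234 · 9 · 460 · 625 · 234 · 81 · 9 ≡ 1 (mod 703).
Since 9^d ≡ 1 (mod 703), base 9 does not prove 703 composite.

1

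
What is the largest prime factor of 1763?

1763 = 41 · 43
43 is prime.
So 1763 = 41 · 43; the largest prime factor is 43.

43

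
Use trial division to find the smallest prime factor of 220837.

220837 is odd.
Digit sum 22, not divisible by 3.
Ends in 7: not divisible by 5.
7: 220837 = 7·31548 + 1
11: 220837 = 11·20076 + 1
13: 220837 = 13·16987 + 6
17: 220837 = 17·12990 + 7
19: 220837 = 19·11623

19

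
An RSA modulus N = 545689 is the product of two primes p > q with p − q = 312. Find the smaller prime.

Since p = q + 312, we have 545689 = q(q + 312), so q² + 312q − 545689 = 0.
Discriminant: 312² + 4·545689 = 97344 + 2182756 = 2280100; √2280100 = 1510.
q = (−312 + 1510)/2 = 599, and p = q + 312 = 911.
Check: 599 · 911 = 545689.

599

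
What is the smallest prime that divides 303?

303 is odd.
Digit sum 6, divisible by 3.

3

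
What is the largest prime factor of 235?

235 = 5 · 47
47 is prime.
So 235 = 5 · 47; the largest prime factor is 47.

47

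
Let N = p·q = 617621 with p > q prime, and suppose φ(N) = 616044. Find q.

φ(n) = (p−1)(q−1) = n − (p+q) + 1, so p + q = 617621 − 616044 + 1 = 1578.
p and q are the roots of t² − 1578t + 617621 = 0.
Discriminant: 1578² − 4·617621 = 2490084 − 2470484 = 19600; √19600 = 140.
q = (1578 − 140)/2 = 719, p = (1578 + 140)/2 = 859.
Check: 719 · 859 = 617621.

719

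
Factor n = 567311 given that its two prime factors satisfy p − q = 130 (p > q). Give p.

Since p = q + 130, we have 567311 = q(q + 130), so q² + 130q − 567311 = 0.
Discriminant: 130² + 4·567311 = 16900 + 2269244 = 2286144; √2286144 = 1512.
q = (−130 + 1512)/2 = 691, and p = q + 130 = 821.
Check: 691 · 821 = 567311.

821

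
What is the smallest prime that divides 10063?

10063 is odd.
Digit sum 10, not divisible by 3.
Ends in 3: not divisible by 5.
7: 10063 = 7·1437 + 4
11: 10063 = 11·914 + 9
13: 10063 = 13·774 + 1
17: 10063 = 17·591 + 16
19: 10063 = 19·529 + 12
23: 10063 = 23·437 + 12
29: 10063 = 29·347

29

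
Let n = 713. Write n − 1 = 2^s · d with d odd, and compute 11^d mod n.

713 − 1 = 712 = 2^3 · 89, so d = 89.
11^1 ≡ 11 (mod 713)
11^2 ≡ 11^2 = 121 ≡ 121 (mod 713)
11^4 ≡ 121^2 = 14641 ≡ 381 (mod 713)
11^8 ≡ 381^2 = 145161 ≡ 422 (mod 713)
11^16 ≡ 422^2 = 178084 ≡ 547 (mod 713)
11^32 ≡ 547^2 = 299209 ≡ 462 (mod 713)
11^64 ≡ 462^2 = 213444 ≡ 257 (mod 713)
89 = 64 + 16 + 8 + 1 in binary powers of 2.
So 11^89 ≡ 257 · 547 · 422 · 11 ≡ 172 (mod 713).
Squaring chain: 172 → 351 → 565; never reaches −1, so base 11 is a Miller–Rabin witness that 713 is composite.

172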